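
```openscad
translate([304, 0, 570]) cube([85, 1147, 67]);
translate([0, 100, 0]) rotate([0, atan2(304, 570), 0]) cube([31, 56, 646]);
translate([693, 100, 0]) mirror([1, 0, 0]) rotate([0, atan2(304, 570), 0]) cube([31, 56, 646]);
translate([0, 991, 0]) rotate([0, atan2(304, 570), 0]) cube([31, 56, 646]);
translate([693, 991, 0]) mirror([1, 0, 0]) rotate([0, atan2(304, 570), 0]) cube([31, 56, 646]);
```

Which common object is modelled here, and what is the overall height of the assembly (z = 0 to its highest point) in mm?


A sawhorse. The overall height is 637 mm.

A beam across two mirrored pairs of raked legs — a sawhorse. The beam's underside is at z = 570 (matching the legs' vertical rise in atan2(304, 570)) and the beam is 67 mm tall, so its top is at 570 + 67 = 637 mm. The raked legs top out at the beam's underside, so that is the highest point.


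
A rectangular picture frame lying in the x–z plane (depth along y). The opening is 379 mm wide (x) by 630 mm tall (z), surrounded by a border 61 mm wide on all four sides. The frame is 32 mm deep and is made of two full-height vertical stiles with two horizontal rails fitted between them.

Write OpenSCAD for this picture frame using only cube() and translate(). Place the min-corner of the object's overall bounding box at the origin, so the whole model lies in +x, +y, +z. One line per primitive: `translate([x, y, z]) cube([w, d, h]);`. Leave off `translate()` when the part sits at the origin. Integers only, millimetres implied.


cube([61, 32, 752]);
translate([440, 0, 0]) cube([61, 32, 752]);
translate([61, 0, 0]) cube([379, 32, 61]);
translate([61, 0, 691]) cube([379, 32, 61]);


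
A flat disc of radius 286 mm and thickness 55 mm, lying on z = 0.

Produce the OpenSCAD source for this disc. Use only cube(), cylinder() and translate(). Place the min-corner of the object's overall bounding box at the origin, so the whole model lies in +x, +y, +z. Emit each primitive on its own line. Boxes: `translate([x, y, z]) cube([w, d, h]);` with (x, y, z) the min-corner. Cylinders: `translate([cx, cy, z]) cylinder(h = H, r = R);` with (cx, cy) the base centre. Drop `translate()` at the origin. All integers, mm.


translate([286, 286, 0]) cylinder(h = 55, r = 286);


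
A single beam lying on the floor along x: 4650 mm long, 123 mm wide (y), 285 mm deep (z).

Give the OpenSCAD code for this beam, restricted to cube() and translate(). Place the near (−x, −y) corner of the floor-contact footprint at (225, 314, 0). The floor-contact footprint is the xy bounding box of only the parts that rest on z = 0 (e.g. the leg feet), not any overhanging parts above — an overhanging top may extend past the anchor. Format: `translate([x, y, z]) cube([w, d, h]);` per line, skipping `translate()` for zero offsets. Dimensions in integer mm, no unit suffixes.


translate([225, 314, 0]) cube([4650, 123, 285]);


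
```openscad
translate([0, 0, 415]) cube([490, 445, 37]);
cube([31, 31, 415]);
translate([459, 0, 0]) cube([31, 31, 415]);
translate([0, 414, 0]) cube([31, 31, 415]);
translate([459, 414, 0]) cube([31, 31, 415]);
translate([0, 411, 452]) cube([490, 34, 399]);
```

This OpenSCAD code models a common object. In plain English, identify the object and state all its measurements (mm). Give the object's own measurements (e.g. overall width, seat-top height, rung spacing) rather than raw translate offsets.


A chair. The seat is a 490×445×37 mm slab with its top at z = 452 mm, on four 31×31 mm corner legs (flush with the seat edges, standing on z = 0). A flat backrest 34 mm thick, 399 mm tall, spans the full seat width and rises from the seat top along its +y edge, rear face flush with the rear of the seat.


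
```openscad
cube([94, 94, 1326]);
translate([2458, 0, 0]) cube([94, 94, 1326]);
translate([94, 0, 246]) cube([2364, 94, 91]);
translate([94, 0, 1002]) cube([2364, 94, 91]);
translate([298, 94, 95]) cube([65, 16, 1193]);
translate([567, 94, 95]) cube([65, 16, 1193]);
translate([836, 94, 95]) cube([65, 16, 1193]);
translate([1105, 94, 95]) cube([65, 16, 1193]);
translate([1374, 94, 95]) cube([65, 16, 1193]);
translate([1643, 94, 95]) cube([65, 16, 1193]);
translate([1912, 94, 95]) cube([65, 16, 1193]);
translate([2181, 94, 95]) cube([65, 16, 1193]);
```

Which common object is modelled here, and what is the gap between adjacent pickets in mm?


A fence section. The picket gap is 204 mm.

Two posts, two rails, 8 pickets — a fence section. Span 2364 mm holds 8 pickets of 65 mm with 9 equal gaps: ⌊(2364 − 8·65) / 9⌋ = 204 mm.


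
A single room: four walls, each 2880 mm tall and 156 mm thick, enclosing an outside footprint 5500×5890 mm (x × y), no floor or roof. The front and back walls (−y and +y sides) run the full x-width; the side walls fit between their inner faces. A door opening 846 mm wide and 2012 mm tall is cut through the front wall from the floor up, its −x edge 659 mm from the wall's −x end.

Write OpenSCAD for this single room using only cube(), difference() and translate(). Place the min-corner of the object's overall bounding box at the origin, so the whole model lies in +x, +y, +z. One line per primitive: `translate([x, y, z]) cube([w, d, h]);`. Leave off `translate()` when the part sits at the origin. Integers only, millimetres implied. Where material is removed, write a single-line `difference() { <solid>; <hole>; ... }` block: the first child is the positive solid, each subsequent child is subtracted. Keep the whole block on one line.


difference() { cube([5500, 156, 2880]); translate([659, 0, 0]) cube([846, 156, 2012]); }
translate([0, 5734, 0]) cube([5500, 156, 2880]);
translate([0, 156, 0]) cube([156, 5578, 2880]);
translate([5344, 156, 0]) cube([156, 5578, 2880]);


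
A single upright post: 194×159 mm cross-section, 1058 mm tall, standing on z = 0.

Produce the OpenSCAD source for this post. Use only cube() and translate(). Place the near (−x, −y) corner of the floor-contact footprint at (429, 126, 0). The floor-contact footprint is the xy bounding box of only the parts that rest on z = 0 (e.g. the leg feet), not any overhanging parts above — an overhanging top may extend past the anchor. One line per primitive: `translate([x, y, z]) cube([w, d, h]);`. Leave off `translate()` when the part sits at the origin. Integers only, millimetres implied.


translate([429, 126, 0]) cube([194, 159, 1058]);


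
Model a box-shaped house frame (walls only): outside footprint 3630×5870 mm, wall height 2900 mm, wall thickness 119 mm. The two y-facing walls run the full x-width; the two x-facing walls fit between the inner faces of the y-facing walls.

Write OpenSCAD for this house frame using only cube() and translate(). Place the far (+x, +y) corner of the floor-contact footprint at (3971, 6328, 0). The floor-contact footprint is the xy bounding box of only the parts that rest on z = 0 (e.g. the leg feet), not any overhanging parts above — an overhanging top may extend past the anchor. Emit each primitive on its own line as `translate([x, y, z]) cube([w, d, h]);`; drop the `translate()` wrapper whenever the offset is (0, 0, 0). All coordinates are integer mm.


translate([341, 458, 0]) cube([3630, 119, 2900]);
translate([341, 6209, 0]) cube([3630, 119, 2900]);
translate([341, 577, 0]) cube([119, 5632, 2900]);
translate([3852, 577, 0]) cube([119, 5632, 2900]);


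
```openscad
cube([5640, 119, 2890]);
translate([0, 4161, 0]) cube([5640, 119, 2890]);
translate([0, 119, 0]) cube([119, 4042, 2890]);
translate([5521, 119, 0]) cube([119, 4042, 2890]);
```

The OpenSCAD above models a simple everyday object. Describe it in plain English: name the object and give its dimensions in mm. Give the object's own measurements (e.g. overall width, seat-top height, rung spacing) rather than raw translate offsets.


The wall frame of a small rectangular building: four walls, each 2890 mm tall and 119 mm thick, enclosing a footprint 5640 mm (x) by 4280 mm (y) outside-to-outside, with no floor or roof. The front and back walls (the −y and +y sides) span the full width; the two side walls fit between them.


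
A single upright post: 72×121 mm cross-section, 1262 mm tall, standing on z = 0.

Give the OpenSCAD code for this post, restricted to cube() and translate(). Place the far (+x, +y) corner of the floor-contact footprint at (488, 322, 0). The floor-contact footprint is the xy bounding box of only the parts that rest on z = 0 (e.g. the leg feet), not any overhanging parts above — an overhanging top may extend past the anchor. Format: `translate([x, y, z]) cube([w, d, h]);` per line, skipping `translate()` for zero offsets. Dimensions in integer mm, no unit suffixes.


translate([416, 201, 0]) cube([72, 121, 1262]);


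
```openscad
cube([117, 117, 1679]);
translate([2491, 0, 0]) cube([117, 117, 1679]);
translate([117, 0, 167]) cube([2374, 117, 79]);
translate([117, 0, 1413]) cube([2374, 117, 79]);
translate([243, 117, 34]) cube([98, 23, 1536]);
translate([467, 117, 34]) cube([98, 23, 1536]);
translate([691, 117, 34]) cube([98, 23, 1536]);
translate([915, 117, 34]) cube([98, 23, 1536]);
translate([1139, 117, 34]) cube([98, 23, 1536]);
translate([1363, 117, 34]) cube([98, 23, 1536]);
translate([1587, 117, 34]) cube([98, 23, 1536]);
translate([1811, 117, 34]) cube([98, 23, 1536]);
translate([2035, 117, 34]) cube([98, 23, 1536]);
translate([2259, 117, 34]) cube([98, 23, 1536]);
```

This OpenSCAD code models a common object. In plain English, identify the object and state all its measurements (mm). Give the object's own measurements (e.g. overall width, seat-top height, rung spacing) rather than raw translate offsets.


A fence section. Two 117×117 mm posts, 1679 mm tall, stand on the floor with a clear span of 2374 mm between their inner faces. Two horizontal rails of 117×79 mm section span the gap between the posts with their undersides at z = 167 mm and z = 1413 mm, flush with the posts' −y face. 10 pickets, each 98 mm wide, 23 mm thick and 1536 mm tall, are fixed to the +y face of the rails with their bottoms at z = 34 mm, spaced across the span with a 126 mm gap after the −x post and between neighbouring pickets, with 134 mm left before the +x post.


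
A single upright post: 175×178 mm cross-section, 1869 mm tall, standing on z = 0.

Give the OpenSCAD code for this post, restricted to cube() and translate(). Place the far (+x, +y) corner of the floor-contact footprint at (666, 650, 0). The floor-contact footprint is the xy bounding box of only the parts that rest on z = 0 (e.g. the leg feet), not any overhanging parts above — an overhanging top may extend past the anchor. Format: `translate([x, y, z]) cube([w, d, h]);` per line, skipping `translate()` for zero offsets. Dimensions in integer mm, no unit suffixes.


translate([491, 472, 0]) cube([175, 178, 1869]);


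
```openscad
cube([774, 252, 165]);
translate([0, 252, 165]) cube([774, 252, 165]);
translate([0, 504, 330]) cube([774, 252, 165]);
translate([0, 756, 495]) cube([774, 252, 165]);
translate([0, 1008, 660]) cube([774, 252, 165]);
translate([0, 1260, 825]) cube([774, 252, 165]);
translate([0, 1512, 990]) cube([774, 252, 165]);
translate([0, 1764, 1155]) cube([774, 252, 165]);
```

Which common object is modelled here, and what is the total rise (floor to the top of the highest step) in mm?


A staircase. The total rise is 1320 mm.

8 identical blocks, each offset up and back from the previous — a staircase. Each step is 165 mm tall and there are 8 of them, so the total rise is 8 × 165 = 1320 mm.


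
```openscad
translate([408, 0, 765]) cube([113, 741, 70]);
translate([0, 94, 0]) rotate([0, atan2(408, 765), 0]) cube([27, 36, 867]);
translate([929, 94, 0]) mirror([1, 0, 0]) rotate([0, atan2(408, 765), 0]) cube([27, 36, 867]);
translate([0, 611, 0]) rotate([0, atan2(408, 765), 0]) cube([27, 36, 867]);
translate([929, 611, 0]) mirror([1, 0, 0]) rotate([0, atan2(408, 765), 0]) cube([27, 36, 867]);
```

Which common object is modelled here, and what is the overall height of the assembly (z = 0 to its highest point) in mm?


A sawhorse. The overall height is 835 mm.

A beam across two mirrored pairs of raked legs — a sawhorse. The beam's underside is at z = 765 (matching the legs' vertical rise in atan2(408, 765)) and the beam is 70 mm tall, so its top is at 765 + 70 = 835 mm. The raked legs top out at the beam's underside, so that is the highest point.


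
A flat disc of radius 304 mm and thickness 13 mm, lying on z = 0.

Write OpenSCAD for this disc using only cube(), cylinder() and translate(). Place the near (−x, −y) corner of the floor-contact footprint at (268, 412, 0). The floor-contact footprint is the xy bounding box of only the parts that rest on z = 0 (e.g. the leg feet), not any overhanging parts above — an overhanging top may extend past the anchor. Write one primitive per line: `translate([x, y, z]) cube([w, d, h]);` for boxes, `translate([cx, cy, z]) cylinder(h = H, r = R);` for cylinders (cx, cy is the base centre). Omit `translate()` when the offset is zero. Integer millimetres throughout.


translate([572, 716, 0]) cylinder(h = 13, r = 304);


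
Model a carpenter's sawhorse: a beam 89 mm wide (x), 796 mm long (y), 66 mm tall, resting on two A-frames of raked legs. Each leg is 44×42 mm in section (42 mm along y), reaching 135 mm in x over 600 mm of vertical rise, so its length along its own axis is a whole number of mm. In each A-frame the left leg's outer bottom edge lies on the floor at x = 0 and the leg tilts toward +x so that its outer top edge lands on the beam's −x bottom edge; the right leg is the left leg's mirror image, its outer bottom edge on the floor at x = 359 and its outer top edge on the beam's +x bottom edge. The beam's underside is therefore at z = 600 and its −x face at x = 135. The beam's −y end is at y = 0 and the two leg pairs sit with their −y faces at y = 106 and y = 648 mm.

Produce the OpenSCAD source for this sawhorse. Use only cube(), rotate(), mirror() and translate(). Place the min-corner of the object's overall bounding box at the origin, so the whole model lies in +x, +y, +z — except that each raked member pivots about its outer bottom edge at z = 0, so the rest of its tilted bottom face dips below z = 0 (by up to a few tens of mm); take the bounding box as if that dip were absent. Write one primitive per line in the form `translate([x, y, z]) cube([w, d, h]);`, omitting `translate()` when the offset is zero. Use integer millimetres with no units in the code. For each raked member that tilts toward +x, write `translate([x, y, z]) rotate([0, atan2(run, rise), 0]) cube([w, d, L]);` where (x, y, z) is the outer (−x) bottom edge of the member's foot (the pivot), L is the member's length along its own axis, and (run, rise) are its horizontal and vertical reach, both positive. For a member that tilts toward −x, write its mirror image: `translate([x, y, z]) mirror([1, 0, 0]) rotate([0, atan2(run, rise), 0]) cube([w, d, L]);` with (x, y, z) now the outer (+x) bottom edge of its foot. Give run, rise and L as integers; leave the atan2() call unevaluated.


translate([135, 0, 600]) cube([89, 796, 66]);
translate([0, 106, 0]) rotate([0, atan2(135, 600), 0]) cube([44, 42, 615]);
translate([359, 106, 0]) mirror([1, 0, 0]) rotate([0, atan2(135, 600), 0]) cube([44, 42, 615]);
translate([0, 648, 0]) rotate([0, atan2(135, 600), 0]) cube([44, 42, 615]);
translate([359, 648, 0]) mirror([1, 0, 0]) rotate([0, atan2(135, 600), 0]) cube([44, 42, 615]);


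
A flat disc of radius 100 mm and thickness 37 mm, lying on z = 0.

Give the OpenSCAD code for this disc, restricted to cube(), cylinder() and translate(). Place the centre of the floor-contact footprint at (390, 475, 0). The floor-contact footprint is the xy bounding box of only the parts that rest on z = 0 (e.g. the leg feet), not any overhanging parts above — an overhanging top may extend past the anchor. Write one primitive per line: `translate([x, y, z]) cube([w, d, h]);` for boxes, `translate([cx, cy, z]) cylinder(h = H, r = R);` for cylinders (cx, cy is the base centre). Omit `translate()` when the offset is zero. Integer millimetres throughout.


translate([390, 475, 0]) cylinder(h = 37, r = 100);


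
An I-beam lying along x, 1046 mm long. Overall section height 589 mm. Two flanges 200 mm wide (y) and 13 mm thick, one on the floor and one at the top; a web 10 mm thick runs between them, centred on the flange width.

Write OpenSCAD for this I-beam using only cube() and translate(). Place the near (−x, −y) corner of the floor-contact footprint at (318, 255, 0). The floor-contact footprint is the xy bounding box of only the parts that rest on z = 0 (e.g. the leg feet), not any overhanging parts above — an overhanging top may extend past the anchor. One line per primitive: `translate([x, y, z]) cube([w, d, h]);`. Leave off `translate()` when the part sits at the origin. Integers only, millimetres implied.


translate([318, 255, 0]) cube([1046, 200, 13]);
translate([318, 350, 13]) cube([1046, 10, 563]);
translate([318, 255, 576]) cube([1046, 200, 13]);


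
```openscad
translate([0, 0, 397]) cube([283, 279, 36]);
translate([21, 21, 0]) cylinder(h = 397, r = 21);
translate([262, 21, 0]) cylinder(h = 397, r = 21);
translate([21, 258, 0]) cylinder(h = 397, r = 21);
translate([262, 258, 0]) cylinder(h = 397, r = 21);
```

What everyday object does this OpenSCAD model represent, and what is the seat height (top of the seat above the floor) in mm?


A stool. The seat height is 433 mm.

A 283×279×36 slab at z = 397 on four corner cylinders — a stool. The seat top is 397 + 36 = 433 mm.


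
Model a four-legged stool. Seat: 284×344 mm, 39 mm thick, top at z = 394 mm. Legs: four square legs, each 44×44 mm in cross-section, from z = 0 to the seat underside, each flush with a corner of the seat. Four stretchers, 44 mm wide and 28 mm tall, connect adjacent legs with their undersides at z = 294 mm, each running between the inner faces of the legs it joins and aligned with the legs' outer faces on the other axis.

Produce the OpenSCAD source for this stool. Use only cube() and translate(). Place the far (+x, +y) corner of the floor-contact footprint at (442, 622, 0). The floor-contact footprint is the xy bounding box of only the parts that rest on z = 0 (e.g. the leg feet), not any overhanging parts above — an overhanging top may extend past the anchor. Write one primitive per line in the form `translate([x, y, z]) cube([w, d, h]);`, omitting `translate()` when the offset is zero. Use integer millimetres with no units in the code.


// leg_h = 394 - 39 = 355
// stretcher span = 284 - 2*44 = 196
translate([158, 278, 355]) cube([284, 344, 39]);
translate([158, 278, 0]) cube([44, 44, 355]);
translate([398, 278, 0]) cube([44, 44, 355]);
translate([158, 578, 0]) cube([44, 44, 355]);
translate([398, 578, 0]) cube([44, 44, 355]);
translate([202, 278, 294]) cube([196, 44, 28]);
translate([202, 578, 294]) cube([196, 44, 28]);
translate([158, 322, 294]) cube([44, 256, 28]);
translate([398, 322, 294]) cube([44, 256, 28]);


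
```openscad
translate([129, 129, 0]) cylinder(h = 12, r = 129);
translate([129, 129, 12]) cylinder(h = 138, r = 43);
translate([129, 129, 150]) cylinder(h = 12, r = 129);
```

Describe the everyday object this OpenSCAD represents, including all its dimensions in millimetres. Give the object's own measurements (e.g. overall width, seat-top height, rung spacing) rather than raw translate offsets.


A spool: two coaxial disc flanges of radius 129 mm and thickness 12 mm, joined by a core cylinder of radius 43 mm and height 138 mm. The lower flange rests on z = 0 and the three cylinders share a vertical axis.


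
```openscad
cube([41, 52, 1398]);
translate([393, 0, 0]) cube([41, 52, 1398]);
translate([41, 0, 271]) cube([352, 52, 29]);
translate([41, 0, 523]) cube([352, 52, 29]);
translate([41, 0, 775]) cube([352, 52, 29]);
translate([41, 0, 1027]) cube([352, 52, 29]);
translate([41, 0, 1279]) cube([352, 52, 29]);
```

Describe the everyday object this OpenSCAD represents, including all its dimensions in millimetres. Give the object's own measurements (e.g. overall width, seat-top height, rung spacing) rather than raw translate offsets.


A straight ladder. Two 41×52 mm vertical rails, 1398 mm tall, stand 434 mm apart (outside-to-outside) with their front faces coplanar on the −y side. 5 rungs, each 52 mm deep and 29 mm tall, span between the inner faces of the rails, front faces flush with the rails. The lowest rung's underside is at z = 271 mm and rungs are spaced 252 mm apart (underside to underside).


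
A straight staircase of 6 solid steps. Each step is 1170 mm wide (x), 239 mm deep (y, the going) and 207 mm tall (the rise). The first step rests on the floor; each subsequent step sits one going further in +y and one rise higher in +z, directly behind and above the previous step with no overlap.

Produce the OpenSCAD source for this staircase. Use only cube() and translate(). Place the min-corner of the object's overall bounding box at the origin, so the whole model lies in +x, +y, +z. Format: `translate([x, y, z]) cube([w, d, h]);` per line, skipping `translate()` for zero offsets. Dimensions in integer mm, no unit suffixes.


cube([1170, 239, 207]);
translate([0, 239, 207]) cube([1170, 239, 207]);
translate([0, 478, 414]) cube([1170, 239, 207]);
translate([0, 717, 621]) cube([1170, 239, 207]);
translate([0, 956, 828]) cube([1170, 239, 207]);
translate([0, 1195, 1035]) cube([1170, 239, 207]);


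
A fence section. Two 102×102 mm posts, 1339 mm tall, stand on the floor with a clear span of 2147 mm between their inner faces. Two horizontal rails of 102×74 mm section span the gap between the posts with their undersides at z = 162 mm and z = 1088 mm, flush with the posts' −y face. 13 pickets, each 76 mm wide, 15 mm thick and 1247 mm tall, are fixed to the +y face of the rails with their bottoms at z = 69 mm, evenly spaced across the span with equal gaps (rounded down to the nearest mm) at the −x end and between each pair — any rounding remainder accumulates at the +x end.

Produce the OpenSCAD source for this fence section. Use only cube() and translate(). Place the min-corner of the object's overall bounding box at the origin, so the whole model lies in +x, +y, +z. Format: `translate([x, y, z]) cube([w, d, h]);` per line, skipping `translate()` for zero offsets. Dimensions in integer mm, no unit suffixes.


cube([102, 102, 1339]);
translate([2249, 0, 0]) cube([102, 102, 1339]);
translate([102, 0, 162]) cube([2147, 102, 74]);
translate([102, 0, 1088]) cube([2147, 102, 74]);
translate([184, 102, 69]) cube([76, 15, 1247]);
translate([342, 102, 69]) cube([76, 15, 1247]);
translate([500, 102, 69]) cube([76, 15, 1247]);
translate([658, 102, 69]) cube([76, 15, 1247]);
translate([816, 102, 69]) cube([76, 15, 1247]);
translate([974, 102, 69]) cube([76, 15, 1247]);
translate([1132, 102, 69]) cube([76, 15, 1247]);
translate([1290, 102, 69]) cube([76, 15, 1247]);
translate([1448, 102, 69]) cube([76, 15, 1247]);
translate([1606, 102, 69]) cube([76, 15, 1247]);
translate([1764, 102, 69]) cube([76, 15, 1247]);
translate([1922, 102, 69]) cube([76, 15, 1247]);
translate([2080, 102, 69]) cube([76, 15, 1247]);


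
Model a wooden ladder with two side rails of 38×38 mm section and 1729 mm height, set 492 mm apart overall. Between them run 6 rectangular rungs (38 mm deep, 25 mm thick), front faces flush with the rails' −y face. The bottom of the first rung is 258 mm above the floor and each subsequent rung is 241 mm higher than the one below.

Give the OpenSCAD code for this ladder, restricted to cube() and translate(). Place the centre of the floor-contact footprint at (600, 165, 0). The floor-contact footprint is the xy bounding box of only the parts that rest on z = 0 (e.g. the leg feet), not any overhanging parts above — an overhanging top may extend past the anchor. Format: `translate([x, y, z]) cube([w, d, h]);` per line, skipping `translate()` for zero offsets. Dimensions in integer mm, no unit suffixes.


translate([354, 146, 0]) cube([38, 38, 1729]);
translate([808, 146, 0]) cube([38, 38, 1729]);
translate([392, 146, 258]) cube([416, 38, 25]);
translate([392, 146, 499]) cube([416, 38, 25]);
translate([392, 146, 740]) cube([416, 38, 25]);
translate([392, 146, 981]) cube([416, 38, 25]);
translate([392, 146, 1222]) cube([416, 38, 25]);
translate([392, 146, 1463]) cube([416, 38, 25]);


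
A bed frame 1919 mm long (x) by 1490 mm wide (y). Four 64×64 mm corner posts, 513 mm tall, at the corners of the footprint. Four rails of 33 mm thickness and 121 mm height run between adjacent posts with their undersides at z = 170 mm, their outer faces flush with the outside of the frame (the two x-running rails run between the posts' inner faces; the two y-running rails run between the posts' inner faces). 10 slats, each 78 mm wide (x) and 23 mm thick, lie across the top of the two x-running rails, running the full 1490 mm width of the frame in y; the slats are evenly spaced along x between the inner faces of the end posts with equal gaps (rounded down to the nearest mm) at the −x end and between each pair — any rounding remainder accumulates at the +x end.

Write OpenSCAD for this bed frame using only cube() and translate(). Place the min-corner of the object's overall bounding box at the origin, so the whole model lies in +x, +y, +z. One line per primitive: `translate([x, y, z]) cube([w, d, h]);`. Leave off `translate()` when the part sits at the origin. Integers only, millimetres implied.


cube([64, 64, 513]);
translate([0, 1426, 0]) cube([64, 64, 513]);
translate([1855, 0, 0]) cube([64, 64, 513]);
translate([1855, 1426, 0]) cube([64, 64, 513]);
translate([64, 0, 170]) cube([1791, 33, 121]);
translate([64, 1457, 170]) cube([1791, 33, 121]);
translate([0, 64, 170]) cube([33, 1362, 121]);
translate([1886, 64, 170]) cube([33, 1362, 121]);
translate([155, 0, 291]) cube([78, 1490, 23]);
translate([324, 0, 291]) cube([78, 1490, 23]);
translate([493, 0, 291]) cube([78, 1490, 23]);
translate([662, 0, 291]) cube([78, 1490, 23]);
translate([831, 0, 291]) cube([78, 1490, 23]);
translate([1000, 0, 291]) cube([78, 1490, 23]);
translate([1169, 0, 291]) cube([78, 1490, 23]);
translate([1338, 0, 291]) cube([78, 1490, 23]);
translate([1507, 0, 291]) cube([78, 1490, 23]);
translate([1676, 0, 291]) cube([78, 1490, 23]);


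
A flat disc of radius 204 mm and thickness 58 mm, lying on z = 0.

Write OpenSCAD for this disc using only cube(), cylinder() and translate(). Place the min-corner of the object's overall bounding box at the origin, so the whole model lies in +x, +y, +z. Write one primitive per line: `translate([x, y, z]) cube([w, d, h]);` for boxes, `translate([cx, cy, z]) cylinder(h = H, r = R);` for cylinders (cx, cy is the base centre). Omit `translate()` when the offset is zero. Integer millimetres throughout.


translate([204, 204, 0]) cylinder(h = 58, r = 204);


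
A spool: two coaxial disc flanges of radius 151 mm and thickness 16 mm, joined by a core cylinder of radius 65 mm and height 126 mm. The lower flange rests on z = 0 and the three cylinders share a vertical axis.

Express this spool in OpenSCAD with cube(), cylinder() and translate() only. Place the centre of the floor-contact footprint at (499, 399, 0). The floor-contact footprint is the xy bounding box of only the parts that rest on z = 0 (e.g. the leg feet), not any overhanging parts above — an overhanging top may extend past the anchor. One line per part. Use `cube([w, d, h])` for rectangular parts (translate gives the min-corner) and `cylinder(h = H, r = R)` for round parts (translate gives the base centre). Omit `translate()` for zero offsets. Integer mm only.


translate([499, 399, 0]) cylinder(h = 16, r = 151);
translate([499, 399, 16]) cylinder(h = 126, r = 65);
translate([499, 399, 142]) cylinder(h = 16, r = 151);


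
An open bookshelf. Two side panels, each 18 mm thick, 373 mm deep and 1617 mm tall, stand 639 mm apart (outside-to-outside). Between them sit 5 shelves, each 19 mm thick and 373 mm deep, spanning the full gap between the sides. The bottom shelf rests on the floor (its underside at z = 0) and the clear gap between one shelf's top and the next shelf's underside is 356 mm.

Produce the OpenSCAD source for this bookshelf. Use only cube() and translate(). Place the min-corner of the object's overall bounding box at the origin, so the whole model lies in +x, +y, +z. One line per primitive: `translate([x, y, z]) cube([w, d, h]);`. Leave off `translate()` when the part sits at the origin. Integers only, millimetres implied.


cube([18, 373, 1617]);
translate([621, 0, 0]) cube([18, 373, 1617]);
translate([18, 0, 0]) cube([603, 373, 19]);
translate([18, 0, 375]) cube([603, 373, 19]);
translate([18, 0, 750]) cube([603, 373, 19]);
translate([18, 0, 1125]) cube([603, 373, 19]);
translate([18, 0, 1500]) cube([603, 373, 19]);


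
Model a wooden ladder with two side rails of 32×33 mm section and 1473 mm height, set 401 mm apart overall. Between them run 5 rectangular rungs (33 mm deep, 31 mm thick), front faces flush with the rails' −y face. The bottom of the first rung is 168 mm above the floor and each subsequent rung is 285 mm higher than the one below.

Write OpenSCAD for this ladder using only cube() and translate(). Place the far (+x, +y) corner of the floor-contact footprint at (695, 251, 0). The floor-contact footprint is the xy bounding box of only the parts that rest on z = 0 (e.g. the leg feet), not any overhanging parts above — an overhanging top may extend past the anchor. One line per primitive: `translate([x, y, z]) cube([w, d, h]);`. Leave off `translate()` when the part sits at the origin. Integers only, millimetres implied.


translate([294, 218, 0]) cube([32, 33, 1473]);
translate([663, 218, 0]) cube([32, 33, 1473]);
translate([326, 218, 168]) cube([337, 33, 31]);
translate([326, 218, 453]) cube([337, 33, 31]);
translate([326, 218, 738]) cube([337, 33, 31]);
translate([326, 218, 1023]) cube([337, 33, 31]);
translate([326, 218, 1308]) cube([337, 33, 31]);


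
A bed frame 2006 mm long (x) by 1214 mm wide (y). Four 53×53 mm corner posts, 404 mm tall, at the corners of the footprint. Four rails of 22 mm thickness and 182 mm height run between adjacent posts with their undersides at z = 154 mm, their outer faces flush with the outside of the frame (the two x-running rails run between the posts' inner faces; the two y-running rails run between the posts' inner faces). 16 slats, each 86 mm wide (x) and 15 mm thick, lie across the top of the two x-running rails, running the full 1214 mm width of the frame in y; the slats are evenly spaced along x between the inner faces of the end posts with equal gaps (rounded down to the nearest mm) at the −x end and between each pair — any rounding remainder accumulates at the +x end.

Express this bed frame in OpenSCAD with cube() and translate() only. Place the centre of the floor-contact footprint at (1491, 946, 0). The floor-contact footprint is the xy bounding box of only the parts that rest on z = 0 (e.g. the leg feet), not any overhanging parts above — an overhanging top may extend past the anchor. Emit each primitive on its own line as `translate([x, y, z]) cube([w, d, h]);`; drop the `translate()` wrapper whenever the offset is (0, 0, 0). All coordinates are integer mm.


// slat z = rail_z + rail_h = 154 + 182 = 336
// slat gap = ⌊(1900 − 16·86) / 17⌋ = 30
translate([488, 339, 0]) cube([53, 53, 404]);
translate([488, 1500, 0]) cube([53, 53, 404]);
translate([2441, 339, 0]) cube([53, 53, 404]);
translate([2441, 1500, 0]) cube([53, 53, 404]);
translate([541, 339, 154]) cube([1900, 22, 182]);
translate([541, 1531, 154]) cube([1900, 22, 182]);
translate([488, 392, 154]) cube([22, 1108, 182]);
translate([2472, 392, 154]) cube([22, 1108, 182]);
translate([571, 339, 336]) cube([86, 1214, 15]);
translate([687, 339, 336]) cube([86, 1214, 15]);
translate([803, 339, 336]) cube([86, 1214, 15]);
translate([919, 339, 336]) cube([86, 1214, 15]);
translate([1035, 339, 336]) cube([86, 1214, 15]);
translate([1151, 339, 336]) cube([86, 1214, 15]);
translate([1267, 339, 336]) cube([86, 1214, 15]);
translate([1383, 339, 336]) cube([86, 1214, 15]);
translate([1499, 339, 336]) cube([86, 1214, 15]);
translate([1615, 339, 336]) cube([86, 1214, 15]);
translate([1731, 339, 336]) cube([86, 1214, 15]);
translate([1847, 339, 336]) cube([86, 1214, 15]);
translate([1963, 339, 336]) cube([86, 1214, 15]);
translate([2079, 339, 336]) cube([86, 1214, 15]);
translate([2195, 339, 336]) cube([86, 1214, 15]);
translate([2311, 339, 336]) cube([86, 1214, 15]);


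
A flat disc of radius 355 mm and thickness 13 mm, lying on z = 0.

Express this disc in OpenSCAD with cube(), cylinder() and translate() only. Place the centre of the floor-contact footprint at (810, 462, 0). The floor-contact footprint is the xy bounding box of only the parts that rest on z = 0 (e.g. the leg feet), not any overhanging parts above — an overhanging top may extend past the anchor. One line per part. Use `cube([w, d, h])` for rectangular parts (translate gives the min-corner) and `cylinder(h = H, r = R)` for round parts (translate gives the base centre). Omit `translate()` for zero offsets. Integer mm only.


translate([810, 462, 0]) cylinder(h = 13, r = 355);


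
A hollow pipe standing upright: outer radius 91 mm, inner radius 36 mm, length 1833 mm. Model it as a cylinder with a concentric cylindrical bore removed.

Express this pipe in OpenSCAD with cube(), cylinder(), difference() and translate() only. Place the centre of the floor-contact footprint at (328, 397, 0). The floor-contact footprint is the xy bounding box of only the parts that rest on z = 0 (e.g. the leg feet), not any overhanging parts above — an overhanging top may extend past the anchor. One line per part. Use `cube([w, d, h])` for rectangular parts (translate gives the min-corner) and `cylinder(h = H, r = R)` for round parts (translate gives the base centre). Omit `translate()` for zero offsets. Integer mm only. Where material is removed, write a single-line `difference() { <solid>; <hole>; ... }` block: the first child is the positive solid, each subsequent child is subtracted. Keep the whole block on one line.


difference() { translate([328, 397, 0]) cylinder(h = 1833, r = 91); translate([328, 397, 0]) cylinder(h = 1833, r = 36); }


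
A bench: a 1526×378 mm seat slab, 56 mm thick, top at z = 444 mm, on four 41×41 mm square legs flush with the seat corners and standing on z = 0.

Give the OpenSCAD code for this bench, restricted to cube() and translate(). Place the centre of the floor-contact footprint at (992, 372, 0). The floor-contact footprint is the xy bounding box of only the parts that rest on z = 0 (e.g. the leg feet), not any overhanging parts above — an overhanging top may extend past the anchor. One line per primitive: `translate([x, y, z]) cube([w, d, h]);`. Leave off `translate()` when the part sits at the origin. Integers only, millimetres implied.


translate([229, 183, 388]) cube([1526, 378, 56]);
translate([229, 183, 0]) cube([41, 41, 388]);
translate([229, 520, 0]) cube([41, 41, 388]);
translate([1714, 183, 0]) cube([41, 41, 388]);
translate([1714, 520, 0]) cube([41, 41, 388]);


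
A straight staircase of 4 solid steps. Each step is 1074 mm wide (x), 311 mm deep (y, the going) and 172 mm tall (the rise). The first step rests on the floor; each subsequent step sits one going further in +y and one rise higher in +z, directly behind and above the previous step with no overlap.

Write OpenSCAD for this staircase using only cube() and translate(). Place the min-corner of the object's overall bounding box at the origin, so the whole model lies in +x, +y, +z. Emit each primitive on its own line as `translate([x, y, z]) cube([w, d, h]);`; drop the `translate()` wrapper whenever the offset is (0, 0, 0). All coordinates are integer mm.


cube([1074, 311, 172]);
translate([0, 311, 172]) cube([1074, 311, 172]);
translate([0, 622, 344]) cube([1074, 311, 172]);
translate([0, 933, 516]) cube([1074, 311, 172]);


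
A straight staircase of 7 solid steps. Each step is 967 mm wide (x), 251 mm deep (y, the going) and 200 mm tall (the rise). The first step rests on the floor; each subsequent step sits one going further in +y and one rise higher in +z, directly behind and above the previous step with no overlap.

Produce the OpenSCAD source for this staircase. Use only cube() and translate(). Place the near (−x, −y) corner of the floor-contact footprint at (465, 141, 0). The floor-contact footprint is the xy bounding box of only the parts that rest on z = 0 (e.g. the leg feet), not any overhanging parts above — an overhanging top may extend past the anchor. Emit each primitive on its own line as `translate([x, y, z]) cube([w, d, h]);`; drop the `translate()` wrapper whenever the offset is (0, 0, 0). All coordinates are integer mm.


translate([465, 141, 0]) cube([967, 251, 200]);
translate([465, 392, 200]) cube([967, 251, 200]);
translate([465, 643, 400]) cube([967, 251, 200]);
translate([465, 894, 600]) cube([967, 251, 200]);
translate([465, 1145, 800]) cube([967, 251, 200]);
translate([465, 1396, 1000]) cube([967, 251, 200]);
translate([465, 1647, 1200]) cube([967, 251, 200]);


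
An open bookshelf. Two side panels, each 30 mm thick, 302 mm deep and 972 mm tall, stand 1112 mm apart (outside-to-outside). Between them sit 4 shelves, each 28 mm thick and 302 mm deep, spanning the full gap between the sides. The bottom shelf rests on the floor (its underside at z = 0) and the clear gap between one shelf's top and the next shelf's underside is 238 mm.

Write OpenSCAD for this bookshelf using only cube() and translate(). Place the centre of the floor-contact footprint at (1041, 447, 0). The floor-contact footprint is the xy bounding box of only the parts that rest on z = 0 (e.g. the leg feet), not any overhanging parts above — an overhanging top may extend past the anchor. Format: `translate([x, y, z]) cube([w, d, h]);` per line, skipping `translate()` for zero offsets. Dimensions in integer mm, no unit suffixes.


translate([485, 296, 0]) cube([30, 302, 972]);
translate([1567, 296, 0]) cube([30, 302, 972]);
translate([515, 296, 0]) cube([1052, 302, 28]);
translate([515, 296, 266]) cube([1052, 302, 28]);
translate([515, 296, 532]) cube([1052, 302, 28]);
translate([515, 296, 798]) cube([1052, 302, 28]);


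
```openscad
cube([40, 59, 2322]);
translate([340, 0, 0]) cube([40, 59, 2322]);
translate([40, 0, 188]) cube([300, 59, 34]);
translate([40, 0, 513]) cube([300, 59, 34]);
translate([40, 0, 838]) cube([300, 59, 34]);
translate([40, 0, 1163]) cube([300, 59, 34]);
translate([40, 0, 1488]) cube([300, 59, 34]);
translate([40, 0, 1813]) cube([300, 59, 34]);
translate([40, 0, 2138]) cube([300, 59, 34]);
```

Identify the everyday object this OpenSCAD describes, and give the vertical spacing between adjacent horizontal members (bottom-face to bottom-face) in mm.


A ladder. The rung spacing is 325 mm.

Two tall 40×59 posts with 7 short bars between them — a ladder. Adjacent rungs sit at z = 188 and z = 513, so the spacing is 513 − 188 = 325 mm.


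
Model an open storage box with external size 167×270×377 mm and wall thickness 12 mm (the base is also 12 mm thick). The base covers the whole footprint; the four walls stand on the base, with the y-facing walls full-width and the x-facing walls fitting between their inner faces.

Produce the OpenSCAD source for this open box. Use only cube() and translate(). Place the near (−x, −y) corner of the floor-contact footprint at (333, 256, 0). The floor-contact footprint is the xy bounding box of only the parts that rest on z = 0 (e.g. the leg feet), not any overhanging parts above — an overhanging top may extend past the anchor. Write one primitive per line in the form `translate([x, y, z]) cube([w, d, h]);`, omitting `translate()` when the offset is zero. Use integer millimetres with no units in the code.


translate([333, 256, 0]) cube([167, 270, 12]);
translate([333, 256, 12]) cube([167, 12, 365]);
translate([333, 514, 12]) cube([167, 12, 365]);
translate([333, 268, 12]) cube([12, 246, 365]);
translate([488, 268, 12]) cube([12, 246, 365]);


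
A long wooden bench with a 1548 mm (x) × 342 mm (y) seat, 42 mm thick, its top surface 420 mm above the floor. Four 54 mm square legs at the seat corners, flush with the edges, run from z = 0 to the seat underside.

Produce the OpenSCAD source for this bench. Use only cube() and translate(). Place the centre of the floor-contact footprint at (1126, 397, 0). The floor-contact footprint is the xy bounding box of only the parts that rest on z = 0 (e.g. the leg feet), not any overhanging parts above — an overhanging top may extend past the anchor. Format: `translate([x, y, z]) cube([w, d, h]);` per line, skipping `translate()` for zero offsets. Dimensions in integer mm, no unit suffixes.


// leg_h = 420 − 42 = 378
translate([352, 226, 378]) cube([1548, 342, 42]);
translate([352, 226, 0]) cube([54, 54, 378]);
translate([352, 514, 0]) cube([54, 54, 378]);
translate([1846, 226, 0]) cube([54, 54, 378]);
translate([1846, 514, 0]) cube([54, 54, 378]);
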